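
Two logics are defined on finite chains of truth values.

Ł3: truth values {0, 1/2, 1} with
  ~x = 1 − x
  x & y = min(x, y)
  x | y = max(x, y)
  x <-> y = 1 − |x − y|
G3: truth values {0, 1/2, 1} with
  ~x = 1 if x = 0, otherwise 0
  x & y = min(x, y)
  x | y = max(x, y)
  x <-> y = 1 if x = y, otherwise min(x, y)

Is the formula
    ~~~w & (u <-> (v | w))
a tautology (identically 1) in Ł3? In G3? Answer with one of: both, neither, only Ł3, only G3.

In Ł3: at u = 0, v = 0, w = 1/2 the value is 1/2 — not a tautology.
In G3: at u = 0, v = 0, w = 1/2 the value is 0 — not a tautology.

neither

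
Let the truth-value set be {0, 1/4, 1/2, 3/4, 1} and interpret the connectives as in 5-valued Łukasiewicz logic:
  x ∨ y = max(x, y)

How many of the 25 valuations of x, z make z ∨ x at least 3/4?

value 1: 9 assignments (counts)
value 3/4: 7 assignments (counts)
value 1/2: 5 assignments
value 1/4: 3 assignments
value 0: 1 assignment
So 16 of the 25 assignments meet the threshold.

16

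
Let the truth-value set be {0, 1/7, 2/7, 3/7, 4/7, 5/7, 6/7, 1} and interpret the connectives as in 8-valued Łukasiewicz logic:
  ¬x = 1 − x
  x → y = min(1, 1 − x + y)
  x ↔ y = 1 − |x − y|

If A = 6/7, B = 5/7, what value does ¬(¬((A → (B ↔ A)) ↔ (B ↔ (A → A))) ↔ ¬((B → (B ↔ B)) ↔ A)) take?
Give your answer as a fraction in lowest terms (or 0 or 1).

B ↔ A = 5/7 ↔ 6/7 = 6/7
A → (B ↔ A) = 6/7 → 6/7 = 1
A → A = 6/7 → 6/7 = 1
B ↔ (A → A) = 5/7 ↔ 1 = 5/7
(A → (B ↔ A)) ↔ (B ↔ (A → A)) = 1 ↔ 5/7 = 5/7
¬((A → (B ↔ A)) ↔ (B ↔ (A → A))) = ¬5/7 = 2/7
B ↔ B = 5/7 ↔ 5/7 = 1
B → (B ↔ B) = 5/7 → 1 = 1
(B → (B ↔ B)) ↔ A = 1 ↔ 6/7 = 6/7
¬((B → (B ↔ B)) ↔ A) = ¬6/7 = 1/7
¬((A → (B ↔ A)) ↔ (B ↔ (A → A))) ↔ ¬((B → (B ↔ B)) ↔ A) = 2/7 ↔ 1/7 = 6/7
¬(¬((A → (B ↔ A)) ↔ (B ↔ (A → A))) ↔ ¬((B → (B ↔ B)) ↔ A)) = ¬6/7 = 1/7

1/7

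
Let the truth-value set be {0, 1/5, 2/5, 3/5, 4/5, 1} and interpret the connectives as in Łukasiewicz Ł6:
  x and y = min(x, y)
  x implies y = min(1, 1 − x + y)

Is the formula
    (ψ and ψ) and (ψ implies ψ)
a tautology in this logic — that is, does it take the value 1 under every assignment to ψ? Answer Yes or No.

Counterexample: take ψ = 0.
ψ and ψ = 0 and 0 = 0
ψ implies ψ = 0 implies 0 = 1
(ψ and ψ) and (ψ implies ψ) = 0 and 1 = 0
This gives 0 ≠ 1.

No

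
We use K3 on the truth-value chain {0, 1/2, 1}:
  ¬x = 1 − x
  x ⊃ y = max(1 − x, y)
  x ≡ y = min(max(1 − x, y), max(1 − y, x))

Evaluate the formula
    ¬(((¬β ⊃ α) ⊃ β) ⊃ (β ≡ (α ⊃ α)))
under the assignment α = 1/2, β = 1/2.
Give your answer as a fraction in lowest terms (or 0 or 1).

1/2

¬β = ¬1/2 = 1/2
¬β ⊃ α = 1/2 ⊃ 1/2 = 1/2
(¬β ⊃ α) ⊃ β = 1/2 ⊃ 1/2 = 1/2
α ⊃ α = 1/2 ⊃ 1/2 = 1/2
β ≡ (α ⊃ α) = 1/2 ≡ 1/2 = 1/2
((¬β ⊃ α) ⊃ β) ⊃ (β ≡ (α ⊃ α)) = 1/2 ⊃ 1/2 = 1/2
¬(((¬β ⊃ α) ⊃ β) ⊃ (β ≡ (α ⊃ α))) = ¬1/2 = 1/2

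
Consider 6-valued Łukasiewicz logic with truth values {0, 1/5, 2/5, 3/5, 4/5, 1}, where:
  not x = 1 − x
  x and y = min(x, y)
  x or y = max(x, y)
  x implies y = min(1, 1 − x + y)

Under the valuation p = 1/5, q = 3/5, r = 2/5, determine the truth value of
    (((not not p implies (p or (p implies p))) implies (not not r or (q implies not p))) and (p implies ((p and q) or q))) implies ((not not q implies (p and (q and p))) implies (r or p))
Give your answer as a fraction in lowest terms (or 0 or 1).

not p = not 1/5 = 4/5
not not p = not 4/5 = 1/5
p implies p = 1/5 implies 1/5 = 1
p or (p implies p) = 1/5 or 1 = 1
not not p implies (p or (p implies p)) = 1/5 implies 1 = 1
not r = not 2/5 = 3/5
not not r = not 3/5 = 2/5
not p = not 1/5 = 4/5
q implies not p = 3/5 implies 4/5 = 1
not not r or (q implies not p) = 2/5 or 1 = 1
(not not p implies (p or (p implies p))) implies (not not r or (q implies not p)) = 1 implies 1 = 1
p and q = 1/5 and 3/5 = 1/5
(p and q) or q = 1/5 or 3/5 = 3/5
p implies ((p and q) or q) = 1/5 implies 3/5 = 1
((not not p implies (p or (p implies p))) implies (not not r or (q implies not p))) and (p implies ((p and q) or q)) = 1 and 1 = 1
not q = not 3/5 = 2/5
not not q = not 2/5 = 3/5
q and p = 3/5 and 1/5 = 1/5
p and (q and p) = 1/5 and 1/5 = 1/5
not not q implies (p and (q and p)) = 3/5 implies 1/5 = 3/5
r or p = 2/5 or 1/5 = 2/5
(not not q implies (p and (q and p))) implies (r or p) = 3/5 implies 2/5 = 4/5
(((not not p implies (p or (p implies p))) implies (not not r or (q implies not p))) and (p implies ((p and q) or q))) implies ((not not q implies (p and (q and p))) implies (r or p)) = 1 implies 4/5 = 4/5

4/5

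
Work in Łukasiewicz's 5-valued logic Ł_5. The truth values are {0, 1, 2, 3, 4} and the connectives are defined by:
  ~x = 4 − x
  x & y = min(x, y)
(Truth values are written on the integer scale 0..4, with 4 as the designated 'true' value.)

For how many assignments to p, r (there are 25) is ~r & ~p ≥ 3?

4

value 4: 1 assignment (counts)
value 3: 3 assignments (counts)
value 2: 5 assignments
value 1: 7 assignments
value 0: 9 assignments
So 4 of the 25 assignments meet the threshold.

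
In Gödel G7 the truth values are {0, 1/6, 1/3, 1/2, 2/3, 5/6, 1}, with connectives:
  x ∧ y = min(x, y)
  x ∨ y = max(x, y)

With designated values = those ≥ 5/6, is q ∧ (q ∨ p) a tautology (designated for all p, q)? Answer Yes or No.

Counterexample: take p = 0, q = 0.
q ∨ p = 0 ∨ 0 = 0
q ∧ (q ∨ p) = 0 ∧ 0 = 0
This gives 0, which is below 5/6.

No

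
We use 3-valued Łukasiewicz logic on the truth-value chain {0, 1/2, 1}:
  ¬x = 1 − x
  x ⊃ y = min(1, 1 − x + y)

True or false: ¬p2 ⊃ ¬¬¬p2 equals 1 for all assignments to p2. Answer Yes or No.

Yes

p2 = 0 ↦ 1
p2 = 1/2 ↦ 1
p2 = 1 ↦ 1
Every assignment gives a value ≥ 1.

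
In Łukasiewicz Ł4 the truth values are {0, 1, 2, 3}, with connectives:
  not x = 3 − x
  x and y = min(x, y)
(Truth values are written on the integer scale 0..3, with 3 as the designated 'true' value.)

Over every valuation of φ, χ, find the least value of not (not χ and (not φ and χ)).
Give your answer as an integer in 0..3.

2

Take φ = 0, χ = 1:
not χ = not 1 = 2
not φ = not 0 = 3
not φ and χ = 3 and 1 = 1
not χ and (not φ and χ) = 2 and 1 = 1
not (not χ and (not φ and χ)) = not 1 = 2
No assignment yields a value below 2, so this is the minimum.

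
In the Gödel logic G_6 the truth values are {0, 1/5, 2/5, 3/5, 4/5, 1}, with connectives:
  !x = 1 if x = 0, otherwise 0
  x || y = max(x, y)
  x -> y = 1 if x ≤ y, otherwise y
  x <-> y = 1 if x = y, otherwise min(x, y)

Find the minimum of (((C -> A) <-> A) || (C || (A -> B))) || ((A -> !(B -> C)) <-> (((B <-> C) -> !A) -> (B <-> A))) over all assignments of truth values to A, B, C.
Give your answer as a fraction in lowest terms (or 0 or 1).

Take A = 1/5, B = 0, C = 0:
C -> A = 0 -> 1/5 = 1
(C -> A) <-> A = 1 <-> 1/5 = 1/5
A -> B = 1/5 -> 0 = 0
C || (A -> B) = 0 || 0 = 0
((C -> A) <-> A) || (C || (A -> B)) = 1/5 || 0 = 1/5
B -> C = 0 -> 0 = 1
!(B -> C) = !1 = 0
A -> !(B -> C) = 1/5 -> 0 = 0
B <-> C = 0 <-> 0 = 1
!A = !1/5 = 0
(B <-> C) -> !A = 1 -> 0 = 0
B <-> A = 0 <-> 1/5 = 0
((B <-> C) -> !A) -> (B <-> A) = 0 -> 0 = 1
(A -> !(B -> C)) <-> (((B <-> C) -> !A) -> (B <-> A)) = 0 <-> 1 = 0
(((C -> A) <-> A) || (C || (A -> B))) || ((A -> !(B -> C)) <-> (((B <-> C) -> !A) -> (B <-> A))) = 1/5 || 0 = 1/5
No assignment yields a value below 1/5, so this is the minimum.

1/5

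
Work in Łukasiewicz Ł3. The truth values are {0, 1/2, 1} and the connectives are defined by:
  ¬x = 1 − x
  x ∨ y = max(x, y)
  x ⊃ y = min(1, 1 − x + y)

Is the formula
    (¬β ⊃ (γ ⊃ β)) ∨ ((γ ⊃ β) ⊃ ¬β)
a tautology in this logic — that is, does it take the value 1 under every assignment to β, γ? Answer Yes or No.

β = 0, γ = 0 ↦ 1
β = 0, γ = 1/2 ↦ 1
β = 0, γ = 1 ↦ 1
β = 1/2, γ = 0 ↦ 1
β = 1/2, γ = 1/2 ↦ 1
β = 1/2, γ = 1 ↦ 1
β = 1, γ = 0 ↦ 1
β = 1, γ = 1/2 ↦ 1
β = 1, γ = 1 ↦ 1
Every assignment gives a value ≥ 1.

Yes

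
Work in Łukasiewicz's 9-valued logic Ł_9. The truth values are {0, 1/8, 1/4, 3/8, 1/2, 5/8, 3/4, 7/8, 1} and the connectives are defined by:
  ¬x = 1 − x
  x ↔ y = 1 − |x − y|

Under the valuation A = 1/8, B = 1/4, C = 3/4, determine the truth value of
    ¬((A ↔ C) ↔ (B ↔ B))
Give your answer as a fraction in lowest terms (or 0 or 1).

5/8

A ↔ C = 1/8 ↔ 3/4 = 3/8
B ↔ B = 1/4 ↔ 1/4 = 1
(A ↔ C) ↔ (B ↔ B) = 3/8 ↔ 1 = 3/8
¬((A ↔ C) ↔ (B ↔ B)) = ¬3/8 = 5/8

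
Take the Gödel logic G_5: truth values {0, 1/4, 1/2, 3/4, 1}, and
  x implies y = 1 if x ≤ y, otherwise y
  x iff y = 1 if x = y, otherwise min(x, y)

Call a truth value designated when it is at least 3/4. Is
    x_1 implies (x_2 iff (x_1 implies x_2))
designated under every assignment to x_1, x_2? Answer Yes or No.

Yes

At x_1 = 1/2, x_2 = 1/4, for instance:
x_1 implies x_2 = 1/2 implies 1/4 = 1/4
x_2 iff (x_1 implies x_2) = 1/4 iff 1/4 = 1
x_1 implies (x_2 iff (x_1 implies x_2)) = 1/2 implies 1 = 1
and checking the remaining 24 assignments likewise gives ≥ 3/4 in every case.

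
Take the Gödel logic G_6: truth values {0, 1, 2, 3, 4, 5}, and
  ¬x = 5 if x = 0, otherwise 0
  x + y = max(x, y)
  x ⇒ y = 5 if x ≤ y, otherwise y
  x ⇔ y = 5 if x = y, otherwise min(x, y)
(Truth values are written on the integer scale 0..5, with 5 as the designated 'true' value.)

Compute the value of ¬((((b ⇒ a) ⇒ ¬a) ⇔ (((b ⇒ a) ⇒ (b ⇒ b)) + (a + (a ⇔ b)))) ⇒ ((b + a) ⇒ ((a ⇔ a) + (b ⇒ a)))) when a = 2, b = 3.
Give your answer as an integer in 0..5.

0

b ⇒ a = 3 ⇒ 2 = 2
¬a = ¬2 = 0
(b ⇒ a) ⇒ ¬a = 2 ⇒ 0 = 0
b ⇒ a = 3 ⇒ 2 = 2
b ⇒ b = 3 ⇒ 3 = 5
(b ⇒ a) ⇒ (b ⇒ b) = 2 ⇒ 5 = 5
a ⇔ b = 2 ⇔ 3 = 2
a + (a ⇔ b) = 2 + 2 = 2
((b ⇒ a) ⇒ (b ⇒ b)) + (a + (a ⇔ b)) = 5 + 2 = 5
((b ⇒ a) ⇒ ¬a) ⇔ (((b ⇒ a) ⇒ (b ⇒ b)) + (a + (a ⇔ b))) = 0 ⇔ 5 = 0
b + a = 3 + 2 = 3
a ⇔ a = 2 ⇔ 2 = 5
b ⇒ a = 3 ⇒ 2 = 2
(a ⇔ a) + (b ⇒ a) = 5 + 2 = 5
(b + a) ⇒ ((a ⇔ a) + (b ⇒ a)) = 3 ⇒ 5 = 5
(((b ⇒ a) ⇒ ¬a) ⇔ (((b ⇒ a) ⇒ (b ⇒ b)) + (a + (a ⇔ b)))) ⇒ ((b + a) ⇒ ((a ⇔ a) + (b ⇒ a))) = 0 ⇒ 5 = 5
¬((((b ⇒ a) ⇒ ¬a) ⇔ (((b ⇒ a) ⇒ (b ⇒ b)) + (a + (a ⇔ b)))) ⇒ ((b + a) ⇒ ((a ⇔ a) + (b ⇒ a)))) = ¬5 = 0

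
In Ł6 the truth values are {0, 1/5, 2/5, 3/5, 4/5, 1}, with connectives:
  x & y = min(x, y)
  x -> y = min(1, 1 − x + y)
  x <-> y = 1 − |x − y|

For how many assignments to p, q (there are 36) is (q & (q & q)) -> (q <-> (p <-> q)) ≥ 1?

value 1: 29 assignments (counts)
value 4/5: 2 assignments
value 3/5: 2 assignments
value 2/5: 1 assignment
value 1/5: 1 assignment
value 0: 1 assignment
So 29 of the 36 assignments meet the threshold.

29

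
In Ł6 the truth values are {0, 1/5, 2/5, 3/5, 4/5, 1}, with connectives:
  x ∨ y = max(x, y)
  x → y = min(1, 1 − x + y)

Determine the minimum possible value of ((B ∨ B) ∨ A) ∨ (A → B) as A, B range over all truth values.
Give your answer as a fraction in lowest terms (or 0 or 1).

3/5

Take A = 2/5, B = 0:
B ∨ B = 0 ∨ 0 = 0
(B ∨ B) ∨ A = 0 ∨ 2/5 = 2/5
A → B = 2/5 → 0 = 3/5
((B ∨ B) ∨ A) ∨ (A → B) = 2/5 ∨ 3/5 = 3/5
No assignment yields a value below 3/5, so this is the minimum.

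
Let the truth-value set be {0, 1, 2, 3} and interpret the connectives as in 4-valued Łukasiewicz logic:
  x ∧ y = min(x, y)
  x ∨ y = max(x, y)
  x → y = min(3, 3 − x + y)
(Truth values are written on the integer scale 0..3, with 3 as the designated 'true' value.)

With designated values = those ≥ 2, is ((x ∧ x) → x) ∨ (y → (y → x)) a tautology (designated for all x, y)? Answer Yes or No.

x = 0, y = 0 ↦ 3
x = 0, y = 1 ↦ 3
x = 0, y = 2 ↦ 3
x = 0, y = 3 ↦ 3
x = 1, y = 0 ↦ 3
x = 1, y = 1 ↦ 3
x = 1, y = 2 ↦ 3
x = 1, y = 3 ↦ 3
x = 2, y = 0 ↦ 3
x = 2, y = 1 ↦ 3
x = 2, y = 2 ↦ 3
x = 2, y = 3 ↦ 3
x = 3, y = 0 ↦ 3
x = 3, y = 1 ↦ 3
x = 3, y = 2 ↦ 3
x = 3, y = 3 ↦ 3
Every assignment gives a value ≥ 2.

Yes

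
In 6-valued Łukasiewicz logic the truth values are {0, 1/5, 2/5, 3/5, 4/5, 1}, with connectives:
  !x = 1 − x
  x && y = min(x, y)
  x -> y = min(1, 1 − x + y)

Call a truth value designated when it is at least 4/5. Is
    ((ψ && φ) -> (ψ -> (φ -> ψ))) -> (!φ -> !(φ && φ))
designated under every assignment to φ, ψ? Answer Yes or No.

At φ = 2/5, ψ = 3/5, for instance:
ψ && φ = 3/5 && 2/5 = 2/5
φ -> ψ = 2/5 -> 3/5 = 1
ψ -> (φ -> ψ) = 3/5 -> 1 = 1
(ψ && φ) -> (ψ -> (φ -> ψ)) = 2/5 -> 1 = 1
!φ = !2/5 = 3/5
φ && φ = 2/5 && 2/5 = 2/5
!(φ && φ) = !2/5 = 3/5
!φ -> !(φ && φ) = 3/5 -> 3/5 = 1
((ψ && φ) -> (ψ -> (φ -> ψ))) -> (!φ -> !(φ && φ)) = 1 -> 1 = 1
and checking the remaining 35 assignments likewise gives ≥ 4/5 in every case.

Yes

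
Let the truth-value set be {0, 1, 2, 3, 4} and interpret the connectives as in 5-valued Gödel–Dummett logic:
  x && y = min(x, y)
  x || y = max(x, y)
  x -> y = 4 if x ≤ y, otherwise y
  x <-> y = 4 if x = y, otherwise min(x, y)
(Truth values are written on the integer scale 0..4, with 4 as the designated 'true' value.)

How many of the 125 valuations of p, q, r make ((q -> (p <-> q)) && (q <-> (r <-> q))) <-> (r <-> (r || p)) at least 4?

71

value 4: 71 assignments (counts)
value 3: 6 assignments
value 2: 11 assignments
value 1: 16 assignments
value 0: 21 assignments
So 71 of the 125 assignments meet the threshold.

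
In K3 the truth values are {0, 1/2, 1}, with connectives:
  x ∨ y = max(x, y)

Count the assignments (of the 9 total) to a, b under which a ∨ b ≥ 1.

5

a = 0, b = 0 ↦ 0  <
a = 0, b = 1/2 ↦ 1/2  <
a = 0, b = 1 ↦ 1  ≥
a = 1/2, b = 0 ↦ 1/2  <
a = 1/2, b = 1/2 ↦ 1/2  <
a = 1/2, b = 1 ↦ 1  ≥
a = 1, b = 0 ↦ 1  ≥
a = 1, b = 1/2 ↦ 1  ≥
a = 1, b = 1 ↦ 1  ≥
So 5 of the 9 assignments meet the threshold.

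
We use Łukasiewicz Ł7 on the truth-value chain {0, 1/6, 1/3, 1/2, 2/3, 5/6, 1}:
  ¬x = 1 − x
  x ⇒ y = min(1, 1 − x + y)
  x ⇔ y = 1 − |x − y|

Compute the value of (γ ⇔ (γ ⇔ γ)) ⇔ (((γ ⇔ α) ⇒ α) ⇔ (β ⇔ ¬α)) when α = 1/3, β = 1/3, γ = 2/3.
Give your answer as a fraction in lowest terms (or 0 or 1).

γ ⇔ γ = 2/3 ⇔ 2/3 = 1
γ ⇔ (γ ⇔ γ) = 2/3 ⇔ 1 = 2/3
γ ⇔ α = 2/3 ⇔ 1/3 = 2/3
(γ ⇔ α) ⇒ α = 2/3 ⇒ 1/3 = 2/3
¬α = ¬1/3 = 2/3
β ⇔ ¬α = 1/3 ⇔ 2/3 = 2/3
((γ ⇔ α) ⇒ α) ⇔ (β ⇔ ¬α) = 2/3 ⇔ 2/3 = 1
(γ ⇔ (γ ⇔ γ)) ⇔ (((γ ⇔ α) ⇒ α) ⇔ (β ⇔ ¬α)) = 2/3 ⇔ 1 = 2/3

2/3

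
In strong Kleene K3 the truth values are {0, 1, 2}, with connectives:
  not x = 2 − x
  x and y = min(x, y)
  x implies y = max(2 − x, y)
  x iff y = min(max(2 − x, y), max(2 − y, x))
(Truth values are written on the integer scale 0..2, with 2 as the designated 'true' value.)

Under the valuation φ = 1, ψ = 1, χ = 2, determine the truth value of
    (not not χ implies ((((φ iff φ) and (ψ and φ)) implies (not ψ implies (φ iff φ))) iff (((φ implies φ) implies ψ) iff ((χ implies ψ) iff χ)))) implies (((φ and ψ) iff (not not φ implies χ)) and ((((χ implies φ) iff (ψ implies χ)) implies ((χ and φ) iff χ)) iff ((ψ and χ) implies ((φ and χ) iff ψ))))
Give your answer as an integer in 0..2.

not χ = not 2 = 0
not not χ = not 0 = 2
φ iff φ = 1 iff 1 = 1
ψ and φ = 1 and 1 = 1
(φ iff φ) and (ψ and φ) = 1 and 1 = 1
not ψ = not 1 = 1
φ iff φ = 1 iff 1 = 1
not ψ implies (φ iff φ) = 1 implies 1 = 1
((φ iff φ) and (ψ and φ)) implies (not ψ implies (φ iff φ)) = 1 implies 1 = 1
φ implies φ = 1 implies 1 = 1
(φ implies φ) implies ψ = 1 implies 1 = 1
χ implies ψ = 2 implies 1 = 1
(χ implies ψ) iff χ = 1 iff 2 = 1
((φ implies φ) implies ψ) iff ((χ implies ψ) iff χ) = 1 iff 1 = 1
(((φ iff φ) and (ψ and φ)) implies (not ψ implies (φ iff φ))) iff (((φ implies φ) implies ψ) iff ((χ implies ψ) iff χ)) = 1 iff 1 = 1
not not χ implies ((((φ iff φ) and (ψ and φ)) implies (not ψ implies (φ iff φ))) iff (((φ implies φ) implies ψ) iff ((χ implies ψ) iff χ))) = 2 implies 1 = 1
φ and ψ = 1 and 1 = 1
not φ = not 1 = 1
not not φ = not 1 = 1
not not φ implies χ = 1 implies 2 = 2
(φ and ψ) iff (not not φ implies χ) = 1 iff 2 = 1
χ implies φ = 2 implies 1 = 1
ψ implies χ = 1 implies 2 = 2
(χ implies φ) iff (ψ implies χ) = 1 iff 2 = 1
χ and φ = 2 and 1 = 1
(χ and φ) iff χ = 1 iff 2 = 1
((χ implies φ) iff (ψ implies χ)) implies ((χ and φ) iff χ) = 1 implies 1 = 1
ψ and χ = 1 and 2 = 1
φ and χ = 1 and 2 = 1
(φ and χ) iff ψ = 1 iff 1 = 1
(ψ and χ) implies ((φ and χ) iff ψ) = 1 implies 1 = 1
(((χ implies φ) iff (ψ implies χ)) implies ((χ and φ) iff χ)) iff ((ψ and χ) implies ((φ and χ) iff ψ)) = 1 iff 1 = 1
((φ and ψ) iff (not not φ implies χ)) and ((((χ implies φ) iff (ψ implies χ)) implies ((χ and φ) iff χ)) iff ((ψ and χ) implies ((φ and χ) iff ψ))) = 1 and 1 = 1
(not not χ implies ((((φ iff φ) and (ψ and φ)) implies (not ψ implies (φ iff φ))) iff (((φ implies φ) implies ψ) iff ((χ implies ψ) iff χ)))) implies (((φ and ψ) iff (not not φ implies χ)) and ((((χ implies φ) iff (ψ implies χ)) implies ((χ and φ) iff χ)) iff ((ψ and χ) implies ((φ and χ) iff ψ)))) = 1 implies 1 = 1

1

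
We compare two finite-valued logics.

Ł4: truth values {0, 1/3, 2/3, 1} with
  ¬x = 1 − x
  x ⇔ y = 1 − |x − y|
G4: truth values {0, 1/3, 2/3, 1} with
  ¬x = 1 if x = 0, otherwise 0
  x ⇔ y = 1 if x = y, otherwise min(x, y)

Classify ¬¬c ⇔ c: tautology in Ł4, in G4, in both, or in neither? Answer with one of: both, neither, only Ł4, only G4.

only Ł4

In Ł4: every assignment gives 1 — tautology.
In G4: at c = 1/3 the value is 1/3 — not a tautology.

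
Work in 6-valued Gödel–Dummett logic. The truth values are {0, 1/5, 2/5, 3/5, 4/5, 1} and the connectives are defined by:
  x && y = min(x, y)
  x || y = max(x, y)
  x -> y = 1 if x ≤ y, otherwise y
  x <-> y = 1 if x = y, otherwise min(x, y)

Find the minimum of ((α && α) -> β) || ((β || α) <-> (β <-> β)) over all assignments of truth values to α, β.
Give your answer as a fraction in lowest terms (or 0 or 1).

Take α = 1/5, β = 0:
α && α = 1/5 && 1/5 = 1/5
(α && α) -> β = 1/5 -> 0 = 0
β || α = 0 || 1/5 = 1/5
β <-> β = 0 <-> 0 = 1
(β || α) <-> (β <-> β) = 1/5 <-> 1 = 1/5
((α && α) -> β) || ((β || α) <-> (β <-> β)) = 0 || 1/5 = 1/5
No assignment yields a value below 1/5, so this is the minimum.

1/5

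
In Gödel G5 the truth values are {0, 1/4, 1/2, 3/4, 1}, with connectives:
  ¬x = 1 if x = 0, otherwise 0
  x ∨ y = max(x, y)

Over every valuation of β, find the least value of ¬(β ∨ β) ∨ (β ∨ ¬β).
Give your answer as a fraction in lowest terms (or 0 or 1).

Take β = 1/4:
β ∨ β = 1/4 ∨ 1/4 = 1/4
¬(β ∨ β) = ¬1/4 = 0
¬β = ¬1/4 = 0
β ∨ ¬β = 1/4 ∨ 0 = 1/4
¬(β ∨ β) ∨ (β ∨ ¬β) = 0 ∨ 1/4 = 1/4
No assignment yields a value below 1/4, so this is the minimum.

1/4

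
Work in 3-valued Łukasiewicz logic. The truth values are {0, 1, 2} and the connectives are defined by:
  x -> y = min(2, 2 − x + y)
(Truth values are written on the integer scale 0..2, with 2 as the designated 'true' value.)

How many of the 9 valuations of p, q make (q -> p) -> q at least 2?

4

p = 0, q = 0 ↦ 0  <
p = 0, q = 1 ↦ 2  ≥
p = 0, q = 2 ↦ 2  ≥
p = 1, q = 0 ↦ 0  <
p = 1, q = 1 ↦ 1  <
p = 1, q = 2 ↦ 2  ≥
p = 2, q = 0 ↦ 0  <
p = 2, q = 1 ↦ 1  <
p = 2, q = 2 ↦ 2  ≥
So 4 of the 9 assignments meet the threshold.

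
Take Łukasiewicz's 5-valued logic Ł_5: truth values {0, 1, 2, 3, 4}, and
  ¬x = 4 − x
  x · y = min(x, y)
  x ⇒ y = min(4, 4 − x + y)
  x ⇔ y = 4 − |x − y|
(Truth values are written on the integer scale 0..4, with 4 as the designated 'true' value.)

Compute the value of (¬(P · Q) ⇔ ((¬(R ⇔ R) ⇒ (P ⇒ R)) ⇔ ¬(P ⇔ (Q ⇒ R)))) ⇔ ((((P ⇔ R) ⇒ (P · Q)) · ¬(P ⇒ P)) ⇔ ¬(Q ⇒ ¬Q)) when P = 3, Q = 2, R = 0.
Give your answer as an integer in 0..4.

P · Q = 3 · 2 = 2
¬(P · Q) = ¬2 = 2
R ⇔ R = 0 ⇔ 0 = 4
¬(R ⇔ R) = ¬4 = 0
P ⇒ R = 3 ⇒ 0 = 1
¬(R ⇔ R) ⇒ (P ⇒ R) = 0 ⇒ 1 = 4
Q ⇒ R = 2 ⇒ 0 = 2
P ⇔ (Q ⇒ R) = 3 ⇔ 2 = 3
¬(P ⇔ (Q ⇒ R)) = ¬3 = 1
(¬(R ⇔ R) ⇒ (P ⇒ R)) ⇔ ¬(P ⇔ (Q ⇒ R)) = 4 ⇔ 1 = 1
¬(P · Q) ⇔ ((¬(R ⇔ R) ⇒ (P ⇒ R)) ⇔ ¬(P ⇔ (Q ⇒ R))) = 2 ⇔ 1 = 3
P ⇔ R = 3 ⇔ 0 = 1
P · Q = 3 · 2 = 2
(P ⇔ R) ⇒ (P · Q) = 1 ⇒ 2 = 4
P ⇒ P = 3 ⇒ 3 = 4
¬(P ⇒ P) = ¬4 = 0
((P ⇔ R) ⇒ (P · Q)) · ¬(P ⇒ P) = 4 · 0 = 0
¬Q = ¬2 = 2
Q ⇒ ¬Q = 2 ⇒ 2 = 4
¬(Q ⇒ ¬Q) = ¬4 = 0
(((P ⇔ R) ⇒ (P · Q)) · ¬(P ⇒ P)) ⇔ ¬(Q ⇒ ¬Q) = 0 ⇔ 0 = 4
(¬(P · Q) ⇔ ((¬(R ⇔ R) ⇒ (P ⇒ R)) ⇔ ¬(P ⇔ (Q ⇒ R)))) ⇔ ((((P ⇔ R) ⇒ (P · Q)) · ¬(P ⇒ P)) ⇔ ¬(Q ⇒ ¬Q)) = 3 ⇔ 4 = 3

3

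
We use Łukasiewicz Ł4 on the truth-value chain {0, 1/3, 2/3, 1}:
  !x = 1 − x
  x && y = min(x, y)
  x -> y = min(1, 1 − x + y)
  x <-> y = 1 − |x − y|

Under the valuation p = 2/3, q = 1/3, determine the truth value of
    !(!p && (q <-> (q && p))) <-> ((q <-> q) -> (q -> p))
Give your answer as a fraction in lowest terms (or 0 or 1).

2/3

!p = !2/3 = 1/3
q && p = 1/3 && 2/3 = 1/3
q <-> (q && p) = 1/3 <-> 1/3 = 1
!p && (q <-> (q && p)) = 1/3 && 1 = 1/3
!(!p && (q <-> (q && p))) = !1/3 = 2/3
q <-> q = 1/3 <-> 1/3 = 1
q -> p = 1/3 -> 2/3 = 1
(q <-> q) -> (q -> p) = 1 -> 1 = 1
!(!p && (q <-> (q && p))) <-> ((q <-> q) -> (q -> p)) = 2/3 <-> 1 = 2/3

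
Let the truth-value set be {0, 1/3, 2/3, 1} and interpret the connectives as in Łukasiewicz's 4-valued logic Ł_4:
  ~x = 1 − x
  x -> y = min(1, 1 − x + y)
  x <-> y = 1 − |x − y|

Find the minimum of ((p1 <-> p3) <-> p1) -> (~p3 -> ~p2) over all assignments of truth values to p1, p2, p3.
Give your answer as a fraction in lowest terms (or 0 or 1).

Take p1 = 1/3, p2 = 1, p3 = 0:
p1 <-> p3 = 1/3 <-> 0 = 2/3
(p1 <-> p3) <-> p1 = 2/3 <-> 1/3 = 2/3
~p3 = ~0 = 1
~p2 = ~1 = 0
~p3 -> ~p2 = 1 -> 0 = 0
((p1 <-> p3) <-> p1) -> (~p3 -> ~p2) = 2/3 -> 0 = 1/3
No assignment yields a value below 1/3, so this is the minimum.

1/3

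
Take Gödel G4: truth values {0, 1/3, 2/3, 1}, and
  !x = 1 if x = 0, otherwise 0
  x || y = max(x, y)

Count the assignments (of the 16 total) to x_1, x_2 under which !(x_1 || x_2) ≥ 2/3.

1

x_1 = 0, x_2 = 0 ↦ 1  ≥
x_1 = 0, x_2 = 1/3 ↦ 0  <
x_1 = 0, x_2 = 2/3 ↦ 0  <
x_1 = 0, x_2 = 1 ↦ 0  <
x_1 = 1/3, x_2 = 0 ↦ 0  <
x_1 = 1/3, x_2 = 1/3 ↦ 0  <
x_1 = 1/3, x_2 = 2/3 ↦ 0  <
x_1 = 1/3, x_2 = 1 ↦ 0  <
x_1 = 2/3, x_2 = 0 ↦ 0  <
x_1 = 2/3, x_2 = 1/3 ↦ 0  <
x_1 = 2/3, x_2 = 2/3 ↦ 0  <
x_1 = 2/3, x_2 = 1 ↦ 0  <
x_1 = 1, x_2 = 0 ↦ 0  <
x_1 = 1, x_2 = 1/3 ↦ 0  <
x_1 = 1, x_2 = 2/3 ↦ 0  <
x_1 = 1, x_2 = 1 ↦ 0  <
So 1 of the 16 assignments meets the threshold.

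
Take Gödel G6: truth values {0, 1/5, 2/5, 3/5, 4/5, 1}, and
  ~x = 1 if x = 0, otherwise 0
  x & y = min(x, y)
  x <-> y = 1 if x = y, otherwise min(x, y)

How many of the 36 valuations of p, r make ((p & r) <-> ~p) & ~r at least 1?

5

value 1: 5 assignments (counts)
value 0: 31 assignments
So 5 of the 36 assignments meet the threshold.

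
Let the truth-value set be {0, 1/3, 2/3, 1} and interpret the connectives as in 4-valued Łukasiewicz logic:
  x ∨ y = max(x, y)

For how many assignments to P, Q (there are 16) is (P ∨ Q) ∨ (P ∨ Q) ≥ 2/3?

12

P = 0, Q = 0 ↦ 0  <
P = 0, Q = 1/3 ↦ 1/3  <
P = 0, Q = 2/3 ↦ 2/3  ≥
P = 0, Q = 1 ↦ 1  ≥
P = 1/3, Q = 0 ↦ 1/3  <
P = 1/3, Q = 1/3 ↦ 1/3  <
P = 1/3, Q = 2/3 ↦ 2/3  ≥
P = 1/3, Q = 1 ↦ 1  ≥
P = 2/3, Q = 0 ↦ 2/3  ≥
P = 2/3, Q = 1/3 ↦ 2/3  ≥
P = 2/3, Q = 2/3 ↦ 2/3  ≥
P = 2/3, Q = 1 ↦ 1  ≥
P = 1, Q = 0 ↦ 1  ≥
P = 1, Q = 1/3 ↦ 1  ≥
P = 1, Q = 2/3 ↦ 1  ≥
P = 1, Q = 1 ↦ 1  ≥
So 12 of the 16 assignments meet the threshold.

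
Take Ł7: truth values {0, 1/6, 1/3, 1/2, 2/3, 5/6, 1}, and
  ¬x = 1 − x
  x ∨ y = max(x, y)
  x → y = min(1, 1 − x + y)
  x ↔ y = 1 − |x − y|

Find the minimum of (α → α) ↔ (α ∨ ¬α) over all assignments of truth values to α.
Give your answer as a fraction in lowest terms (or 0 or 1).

1/2

Take α = 1/2:
α → α = 1/2 → 1/2 = 1
¬α = ¬1/2 = 1/2
α ∨ ¬α = 1/2 ∨ 1/2 = 1/2
(α → α) ↔ (α ∨ ¬α) = 1 ↔ 1/2 = 1/2
No assignment yields a value below 1/2, so this is the minimum.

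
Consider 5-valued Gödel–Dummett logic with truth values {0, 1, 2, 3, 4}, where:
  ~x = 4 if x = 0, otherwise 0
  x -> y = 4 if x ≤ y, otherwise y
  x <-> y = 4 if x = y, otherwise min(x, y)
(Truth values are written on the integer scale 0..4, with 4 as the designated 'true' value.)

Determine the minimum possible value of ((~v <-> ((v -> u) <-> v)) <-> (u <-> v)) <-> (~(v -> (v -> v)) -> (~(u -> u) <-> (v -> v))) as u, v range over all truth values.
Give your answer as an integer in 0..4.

0

Take u = 0, v = 0:
~v = ~0 = 4
v -> u = 0 -> 0 = 4
(v -> u) <-> v = 4 <-> 0 = 0
~v <-> ((v -> u) <-> v) = 4 <-> 0 = 0
u <-> v = 0 <-> 0 = 4
(~v <-> ((v -> u) <-> v)) <-> (u <-> v) = 0 <-> 4 = 0
v -> v = 0 -> 0 = 4
v -> (v -> v) = 0 -> 4 = 4
~(v -> (v -> v)) = ~4 = 0
u -> u = 0 -> 0 = 4
~(u -> u) = ~4 = 0
v -> v = 0 -> 0 = 4
~(u -> u) <-> (v -> v) = 0 <-> 4 = 0
~(v -> (v -> v)) -> (~(u -> u) <-> (v -> v)) = 0 -> 0 = 4
((~v <-> ((v -> u) <-> v)) <-> (u <-> v)) <-> (~(v -> (v -> v)) -> (~(u -> u) <-> (v -> v))) = 0 <-> 4 = 0
No assignment yields a value below 0, so this is the minimum.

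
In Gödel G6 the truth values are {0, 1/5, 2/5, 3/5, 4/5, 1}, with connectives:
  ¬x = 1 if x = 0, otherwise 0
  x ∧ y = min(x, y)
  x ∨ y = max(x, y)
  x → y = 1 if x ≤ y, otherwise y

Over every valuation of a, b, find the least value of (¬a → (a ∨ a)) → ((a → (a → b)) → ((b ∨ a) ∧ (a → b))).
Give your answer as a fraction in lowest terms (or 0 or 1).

1/5

Take a = 1/5, b = 1/5:
¬a = ¬1/5 = 0
a ∨ a = 1/5 ∨ 1/5 = 1/5
¬a → (a ∨ a) = 0 → 1/5 = 1
a → b = 1/5 → 1/5 = 1
a → (a → b) = 1/5 → 1 = 1
b ∨ a = 1/5 ∨ 1/5 = 1/5
a → b = 1/5 → 1/5 = 1
(b ∨ a) ∧ (a → b) = 1/5 ∧ 1 = 1/5
(a → (a → b)) → ((b ∨ a) ∧ (a → b)) = 1 → 1/5 = 1/5
(¬a → (a ∨ a)) → ((a → (a → b)) → ((b ∨ a) ∧ (a → b))) = 1 → 1/5 = 1/5
No assignment yields a value below 1/5, so this is the minimum.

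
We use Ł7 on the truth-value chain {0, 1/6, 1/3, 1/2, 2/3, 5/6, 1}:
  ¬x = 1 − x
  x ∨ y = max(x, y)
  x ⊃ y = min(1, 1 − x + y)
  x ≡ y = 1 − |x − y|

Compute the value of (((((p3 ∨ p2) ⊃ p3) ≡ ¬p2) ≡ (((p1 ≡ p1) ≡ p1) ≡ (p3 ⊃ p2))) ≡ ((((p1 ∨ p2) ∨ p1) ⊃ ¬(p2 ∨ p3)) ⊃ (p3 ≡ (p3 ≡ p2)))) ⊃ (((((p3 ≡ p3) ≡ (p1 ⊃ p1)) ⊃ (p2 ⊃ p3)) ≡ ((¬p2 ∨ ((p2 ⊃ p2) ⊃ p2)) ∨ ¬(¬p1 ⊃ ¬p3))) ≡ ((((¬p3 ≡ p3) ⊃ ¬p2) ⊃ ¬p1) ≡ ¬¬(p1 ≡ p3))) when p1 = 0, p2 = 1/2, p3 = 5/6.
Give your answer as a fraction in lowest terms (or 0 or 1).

1/2

p3 ∨ p2 = 5/6 ∨ 1/2 = 5/6
(p3 ∨ p2) ⊃ p3 = 5/6 ⊃ 5/6 = 1
¬p2 = ¬1/2 = 1/2
((p3 ∨ p2) ⊃ p3) ≡ ¬p2 = 1 ≡ 1/2 = 1/2
p1 ≡ p1 = 0 ≡ 0 = 1
(p1 ≡ p1) ≡ p1 = 1 ≡ 0 = 0
p3 ⊃ p2 = 5/6 ⊃ 1/2 = 2/3
((p1 ≡ p1) ≡ p1) ≡ (p3 ⊃ p2) = 0 ≡ 2/3 = 1/3
(((p3 ∨ p2) ⊃ p3) ≡ ¬p2) ≡ (((p1 ≡ p1) ≡ p1) ≡ (p3 ⊃ p2)) = 1/2 ≡ 1/3 = 5/6
p1 ∨ p2 = 0 ∨ 1/2 = 1/2
(p1 ∨ p2) ∨ p1 = 1/2 ∨ 0 = 1/2
p2 ∨ p3 = 1/2 ∨ 5/6 = 5/6
¬(p2 ∨ p3) = ¬5/6 = 1/6
((p1 ∨ p2) ∨ p1) ⊃ ¬(p2 ∨ p3) = 1/2 ⊃ 1/6 = 2/3
p3 ≡ p2 = 5/6 ≡ 1/2 = 2/3
p3 ≡ (p3 ≡ p2) = 5/6 ≡ 2/3 = 5/6
(((p1 ∨ p2) ∨ p1) ⊃ ¬(p2 ∨ p3)) ⊃ (p3 ≡ (p3 ≡ p2)) = 2/3 ⊃ 5/6 = 1
((((p3 ∨ p2) ⊃ p3) ≡ ¬p2) ≡ (((p1 ≡ p1) ≡ p1) ≡ (p3 ⊃ p2))) ≡ ((((p1 ∨ p2) ∨ p1) ⊃ ¬(p2 ∨ p3)) ⊃ (p3 ≡ (p3 ≡ p2))) = 5/6 ≡ 1 = 5/6
p3 ≡ p3 = 5/6 ≡ 5/6 = 1
p1 ⊃ p1 = 0 ⊃ 0 = 1
(p3 ≡ p3) ≡ (p1 ⊃ p1) = 1 ≡ 1 = 1
p2 ⊃ p3 = 1/2 ⊃ 5/6 = 1
((p3 ≡ p3) ≡ (p1 ⊃ p1)) ⊃ (p2 ⊃ p3) = 1 ⊃ 1 = 1
¬p2 = ¬1/2 = 1/2
p2 ⊃ p2 = 1/2 ⊃ 1/2 = 1
(p2 ⊃ p2) ⊃ p2 = 1 ⊃ 1/2 = 1/2
¬p2 ∨ ((p2 ⊃ p2) ⊃ p2) = 1/2 ∨ 1/2 = 1/2
¬p1 = ¬0 = 1
¬p3 = ¬5/6 = 1/6
¬p1 ⊃ ¬p3 = 1 ⊃ 1/6 = 1/6
¬(¬p1 ⊃ ¬p3) = ¬1/6 = 5/6
(¬p2 ∨ ((p2 ⊃ p2) ⊃ p2)) ∨ ¬(¬p1 ⊃ ¬p3) = 1/2 ∨ 5/6 = 5/6
(((p3 ≡ p3) ≡ (p1 ⊃ p1)) ⊃ (p2 ⊃ p3)) ≡ ((¬p2 ∨ ((p2 ⊃ p2) ⊃ p2)) ∨ ¬(¬p1 ⊃ ¬p3)) = 1 ≡ 5/6 = 5/6
¬p3 = ¬5/6 = 1/6
¬p3 ≡ p3 = 1/6 ≡ 5/6 = 1/3
¬p2 = ¬1/2 = 1/2
(¬p3 ≡ p3) ⊃ ¬p2 = 1/3 ⊃ 1/2 = 1
¬p1 = ¬0 = 1
((¬p3 ≡ p3) ⊃ ¬p2) ⊃ ¬p1 = 1 ⊃ 1 = 1
p1 ≡ p3 = 0 ≡ 5/6 = 1/6
¬(p1 ≡ p3) = ¬1/6 = 5/6
¬¬(p1 ≡ p3) = ¬5/6 = 1/6
(((¬p3 ≡ p3) ⊃ ¬p2) ⊃ ¬p1) ≡ ¬¬(p1 ≡ p3) = 1 ≡ 1/6 = 1/6
((((p3 ≡ p3) ≡ (p1 ⊃ p1)) ⊃ (p2 ⊃ p3)) ≡ ((¬p2 ∨ ((p2 ⊃ p2) ⊃ p2)) ∨ ¬(¬p1 ⊃ ¬p3))) ≡ ((((¬p3 ≡ p3) ⊃ ¬p2) ⊃ ¬p1) ≡ ¬¬(p1 ≡ p3)) = 5/6 ≡ 1/6 = 1/3
(((((p3 ∨ p2) ⊃ p3) ≡ ¬p2) ≡ (((p1 ≡ p1) ≡ p1) ≡ (p3 ⊃ p2))) ≡ ((((p1 ∨ p2) ∨ p1) ⊃ ¬(p2 ∨ p3)) ⊃ (p3 ≡ (p3 ≡ p2)))) ⊃ (((((p3 ≡ p3) ≡ (p1 ⊃ p1)) ⊃ (p2 ⊃ p3)) ≡ ((¬p2 ∨ ((p2 ⊃ p2) ⊃ p2)) ∨ ¬(¬p1 ⊃ ¬p3))) ≡ ((((¬p3 ≡ p3) ⊃ ¬p2) ⊃ ¬p1) ≡ ¬¬(p1 ≡ p3))) = 5/6 ⊃ 1/3 = 1/2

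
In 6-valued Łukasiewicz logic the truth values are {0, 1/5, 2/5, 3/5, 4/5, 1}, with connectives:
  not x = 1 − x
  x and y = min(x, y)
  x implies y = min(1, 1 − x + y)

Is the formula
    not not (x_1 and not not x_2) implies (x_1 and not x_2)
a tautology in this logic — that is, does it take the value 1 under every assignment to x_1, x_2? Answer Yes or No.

Counterexample: take x_1 = 1/5, x_2 = 1.
not x_2 = not 1 = 0
not not x_2 = not 0 = 1
x_1 and not not x_2 = 1/5 and 1 = 1/5
not (x_1 and not not x_2) = not 1/5 = 4/5
not not (x_1 and not not x_2) = not 4/5 = 1/5
not x_2 = not 1 = 0
x_1 and not x_2 = 1/5 and 0 = 0
not not (x_1 and not not x_2) implies (x_1 and not x_2) = 1/5 implies 0 = 4/5
This gives 4/5 ≠ 1.

No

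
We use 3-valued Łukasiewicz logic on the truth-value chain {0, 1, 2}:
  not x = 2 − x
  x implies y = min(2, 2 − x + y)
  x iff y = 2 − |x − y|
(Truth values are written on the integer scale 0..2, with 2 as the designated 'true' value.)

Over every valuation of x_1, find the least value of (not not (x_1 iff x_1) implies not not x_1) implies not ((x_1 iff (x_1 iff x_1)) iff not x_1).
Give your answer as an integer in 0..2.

1

Take x_1 = 1:
x_1 iff x_1 = 1 iff 1 = 2
not (x_1 iff x_1) = not 2 = 0
not not (x_1 iff x_1) = not 0 = 2
not x_1 = not 1 = 1
not not x_1 = not 1 = 1
not not (x_1 iff x_1) implies not not x_1 = 2 implies 1 = 1
x_1 iff x_1 = 1 iff 1 = 2
x_1 iff (x_1 iff x_1) = 1 iff 2 = 1
not x_1 = not 1 = 1
(x_1 iff (x_1 iff x_1)) iff not x_1 = 1 iff 1 = 2
not ((x_1 iff (x_1 iff x_1)) iff not x_1) = not 2 = 0
(not not (x_1 iff x_1) implies not not x_1) implies not ((x_1 iff (x_1 iff x_1)) iff not x_1) = 1 implies 0 = 1
No assignment yields a value below 1, so this is the minimum.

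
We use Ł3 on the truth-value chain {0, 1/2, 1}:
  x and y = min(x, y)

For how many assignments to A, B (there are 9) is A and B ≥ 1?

1

A = 0, B = 0 ↦ 0  <
A = 0, B = 1/2 ↦ 0  <
A = 0, B = 1 ↦ 0  <
A = 1/2, B = 0 ↦ 0  <
A = 1/2, B = 1/2 ↦ 1/2  <
A = 1/2, B = 1 ↦ 1/2  <
A = 1, B = 0 ↦ 0  <
A = 1, B = 1/2 ↦ 1/2  <
A = 1, B = 1 ↦ 1  ≥
So 1 of the 9 assignments meets the threshold.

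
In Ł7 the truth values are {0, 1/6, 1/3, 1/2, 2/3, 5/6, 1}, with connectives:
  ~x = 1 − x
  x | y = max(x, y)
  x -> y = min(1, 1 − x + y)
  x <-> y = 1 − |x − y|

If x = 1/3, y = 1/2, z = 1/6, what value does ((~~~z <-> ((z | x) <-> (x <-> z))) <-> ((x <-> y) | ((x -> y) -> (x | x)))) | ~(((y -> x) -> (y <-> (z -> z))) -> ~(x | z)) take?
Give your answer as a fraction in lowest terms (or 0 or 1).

5/6

~z = ~1/6 = 5/6
~~z = ~5/6 = 1/6
~~~z = ~1/6 = 5/6
z | x = 1/6 | 1/3 = 1/3
x <-> z = 1/3 <-> 1/6 = 5/6
(z | x) <-> (x <-> z) = 1/3 <-> 5/6 = 1/2
~~~z <-> ((z | x) <-> (x <-> z)) = 5/6 <-> 1/2 = 2/3
x <-> y = 1/3 <-> 1/2 = 5/6
x -> y = 1/3 -> 1/2 = 1
x | x = 1/3 | 1/3 = 1/3
(x -> y) -> (x | x) = 1 -> 1/3 = 1/3
(x <-> y) | ((x -> y) -> (x | x)) = 5/6 | 1/3 = 5/6
(~~~z <-> ((z | x) <-> (x <-> z))) <-> ((x <-> y) | ((x -> y) -> (x | x))) = 2/3 <-> 5/6 = 5/6
y -> x = 1/2 -> 1/3 = 5/6
z -> z = 1/6 -> 1/6 = 1
y <-> (z -> z) = 1/2 <-> 1 = 1/2
(y -> x) -> (y <-> (z -> z)) = 5/6 -> 1/2 = 2/3
x | z = 1/3 | 1/6 = 1/3
~(x | z) = ~1/3 = 2/3
((y -> x) -> (y <-> (z -> z))) -> ~(x | z) = 2/3 -> 2/3 = 1
~(((y -> x) -> (y <-> (z -> z))) -> ~(x | z)) = ~1 = 0
((~~~z <-> ((z | x) <-> (x <-> z))) <-> ((x <-> y) | ((x -> y) -> (x | x)))) | ~(((y -> x) -> (y <-> (z -> z))) -> ~(x | z)) = 5/6 | 0 = 5/6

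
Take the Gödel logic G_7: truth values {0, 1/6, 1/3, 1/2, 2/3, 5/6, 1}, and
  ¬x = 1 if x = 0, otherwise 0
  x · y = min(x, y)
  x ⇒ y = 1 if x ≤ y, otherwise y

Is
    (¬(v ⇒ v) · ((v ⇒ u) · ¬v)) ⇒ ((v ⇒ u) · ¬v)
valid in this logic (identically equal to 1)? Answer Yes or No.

At u = 2/3, v = 1, for instance:
v ⇒ v = 1 ⇒ 1 = 1
¬(v ⇒ v) = ¬1 = 0
v ⇒ u = 1 ⇒ 2/3 = 2/3
¬v = ¬1 = 0
(v ⇒ u) · ¬v = 2/3 · 0 = 0
¬(v ⇒ v) · ((v ⇒ u) · ¬v) = 0 · 0 = 0
(¬(v ⇒ v) · ((v ⇒ u) · ¬v)) ⇒ ((v ⇒ u) · ¬v) = 0 ⇒ 0 = 1
and checking the remaining 48 assignments likewise gives ≥ 1 in every case.

Yes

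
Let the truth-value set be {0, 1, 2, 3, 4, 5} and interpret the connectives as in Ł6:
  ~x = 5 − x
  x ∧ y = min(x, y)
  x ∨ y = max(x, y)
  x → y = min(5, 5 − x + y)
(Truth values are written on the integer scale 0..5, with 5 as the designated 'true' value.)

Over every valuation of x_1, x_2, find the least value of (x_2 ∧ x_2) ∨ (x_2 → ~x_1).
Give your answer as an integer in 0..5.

Take x_1 = 4, x_2 = 3:
x_2 ∧ x_2 = 3 ∧ 3 = 3
~x_1 = ~4 = 1
x_2 → ~x_1 = 3 → 1 = 3
(x_2 ∧ x_2) ∨ (x_2 → ~x_1) = 3 ∨ 3 = 3
No assignment yields a value below 3, so this is the minimum.

3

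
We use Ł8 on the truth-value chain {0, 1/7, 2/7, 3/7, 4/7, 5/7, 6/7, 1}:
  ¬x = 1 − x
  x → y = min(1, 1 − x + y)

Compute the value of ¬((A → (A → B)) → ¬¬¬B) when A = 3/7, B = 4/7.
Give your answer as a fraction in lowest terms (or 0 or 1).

A → B = 3/7 → 4/7 = 1
A → (A → B) = 3/7 → 1 = 1
¬B = ¬4/7 = 3/7
¬¬B = ¬3/7 = 4/7
¬¬¬B = ¬4/7 = 3/7
(A → (A → B)) → ¬¬¬B = 1 → 3/7 = 3/7
¬((A → (A → B)) → ¬¬¬B) = ¬3/7 = 4/7

4/7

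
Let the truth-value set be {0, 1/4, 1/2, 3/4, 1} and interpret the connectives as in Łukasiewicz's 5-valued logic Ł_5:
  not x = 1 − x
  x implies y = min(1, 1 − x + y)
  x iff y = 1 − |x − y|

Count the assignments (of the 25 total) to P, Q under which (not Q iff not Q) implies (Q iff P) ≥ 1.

5

value 1: 5 assignments (counts)
value 3/4: 8 assignments
value 1/2: 6 assignments
value 1/4: 4 assignments
value 0: 2 assignments
So 5 of the 25 assignments meet the threshold.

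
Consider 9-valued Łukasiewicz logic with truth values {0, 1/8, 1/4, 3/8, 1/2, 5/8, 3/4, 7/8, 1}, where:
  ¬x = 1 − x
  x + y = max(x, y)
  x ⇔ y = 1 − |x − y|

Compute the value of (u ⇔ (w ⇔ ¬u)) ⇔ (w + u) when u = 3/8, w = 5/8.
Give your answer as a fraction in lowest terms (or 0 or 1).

3/4

¬u = ¬3/8 = 5/8
w ⇔ ¬u = 5/8 ⇔ 5/8 = 1
u ⇔ (w ⇔ ¬u) = 3/8 ⇔ 1 = 3/8
w + u = 5/8 + 3/8 = 5/8
(u ⇔ (w ⇔ ¬u)) ⇔ (w + u) = 3/8 ⇔ 5/8 = 3/4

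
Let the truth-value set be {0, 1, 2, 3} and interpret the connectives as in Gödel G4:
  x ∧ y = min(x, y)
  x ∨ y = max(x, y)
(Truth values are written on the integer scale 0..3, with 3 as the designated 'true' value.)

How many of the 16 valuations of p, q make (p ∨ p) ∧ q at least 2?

4

p = 0, q = 0 ↦ 0  <
p = 0, q = 1 ↦ 0  <
p = 0, q = 2 ↦ 0  <
p = 0, q = 3 ↦ 0  <
p = 1, q = 0 ↦ 0  <
p = 1, q = 1 ↦ 1  <
p = 1, q = 2 ↦ 1  <
p = 1, q = 3 ↦ 1  <
p = 2, q = 0 ↦ 0  <
p = 2, q = 1 ↦ 1  <
p = 2, q = 2 ↦ 2  ≥
p = 2, q = 3 ↦ 2  ≥
p = 3, q = 0 ↦ 0  <
p = 3, q = 1 ↦ 1  <
p = 3, q = 2 ↦ 2  ≥
p = 3, q = 3 ↦ 3  ≥
So 4 of the 16 assignments meet the threshold.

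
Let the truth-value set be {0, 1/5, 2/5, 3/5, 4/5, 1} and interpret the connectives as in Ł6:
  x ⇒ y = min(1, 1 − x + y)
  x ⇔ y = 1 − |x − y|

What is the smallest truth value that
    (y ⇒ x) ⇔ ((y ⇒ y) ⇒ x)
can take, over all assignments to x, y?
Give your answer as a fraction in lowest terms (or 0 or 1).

0

Take x = 0, y = 0:
y ⇒ x = 0 ⇒ 0 = 1
y ⇒ y = 0 ⇒ 0 = 1
(y ⇒ y) ⇒ x = 1 ⇒ 0 = 0
(y ⇒ x) ⇔ ((y ⇒ y) ⇒ x) = 1 ⇔ 0 = 0
No assignment yields a value below 0, so this is the minimum.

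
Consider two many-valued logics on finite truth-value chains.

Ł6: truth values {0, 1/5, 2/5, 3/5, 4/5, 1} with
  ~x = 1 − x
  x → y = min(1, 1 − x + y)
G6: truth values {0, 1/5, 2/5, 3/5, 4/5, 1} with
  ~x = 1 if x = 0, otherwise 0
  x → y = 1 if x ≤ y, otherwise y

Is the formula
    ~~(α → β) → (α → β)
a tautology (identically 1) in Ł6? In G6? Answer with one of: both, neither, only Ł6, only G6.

only Ł6

In Ł6: every assignment gives 1 — tautology.
In G6: at α = 2/5, β = 1/5 the value is 1/5 — not a tautology.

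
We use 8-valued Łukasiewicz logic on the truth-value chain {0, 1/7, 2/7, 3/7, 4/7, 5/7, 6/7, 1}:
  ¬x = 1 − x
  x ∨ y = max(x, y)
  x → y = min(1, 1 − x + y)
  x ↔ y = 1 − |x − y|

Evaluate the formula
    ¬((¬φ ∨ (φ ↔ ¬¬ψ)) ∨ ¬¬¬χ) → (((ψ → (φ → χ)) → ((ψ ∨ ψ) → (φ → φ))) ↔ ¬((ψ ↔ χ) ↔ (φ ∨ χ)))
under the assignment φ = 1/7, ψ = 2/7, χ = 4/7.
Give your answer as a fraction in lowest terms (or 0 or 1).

1

¬φ = ¬1/7 = 6/7
¬ψ = ¬2/7 = 5/7
¬¬ψ = ¬5/7 = 2/7
φ ↔ ¬¬ψ = 1/7 ↔ 2/7 = 6/7
¬φ ∨ (φ ↔ ¬¬ψ) = 6/7 ∨ 6/7 = 6/7
¬χ = ¬4/7 = 3/7
¬¬χ = ¬3/7 = 4/7
¬¬¬χ = ¬4/7 = 3/7
(¬φ ∨ (φ ↔ ¬¬ψ)) ∨ ¬¬¬χ = 6/7 ∨ 3/7 = 6/7
¬((¬φ ∨ (φ ↔ ¬¬ψ)) ∨ ¬¬¬χ) = ¬6/7 = 1/7
φ → χ = 1/7 → 4/7 = 1
ψ → (φ → χ) = 2/7 → 1 = 1
ψ ∨ ψ = 2/7 ∨ 2/7 = 2/7
φ → φ = 1/7 → 1/7 = 1
(ψ ∨ ψ) → (φ → φ) = 2/7 → 1 = 1
(ψ → (φ → χ)) → ((ψ ∨ ψ) → (φ → φ)) = 1 → 1 = 1
ψ ↔ χ = 2/7 ↔ 4/7 = 5/7
φ ∨ χ = 1/7 ∨ 4/7 = 4/7
(ψ ↔ χ) ↔ (φ ∨ χ) = 5/7 ↔ 4/7 = 6/7
¬((ψ ↔ χ) ↔ (φ ∨ χ)) = ¬6/7 = 1/7
((ψ → (φ → χ)) → ((ψ ∨ ψ) → (φ → φ))) ↔ ¬((ψ ↔ χ) ↔ (φ ∨ χ)) = 1 ↔ 1/7 = 1/7
¬((¬φ ∨ (φ ↔ ¬¬ψ)) ∨ ¬¬¬χ) → (((ψ → (φ → χ)) → ((ψ ∨ ψ) → (φ → φ))) ↔ ¬((ψ ↔ χ) ↔ (φ ∨ χ))) = 1/7 → 1/7 = 1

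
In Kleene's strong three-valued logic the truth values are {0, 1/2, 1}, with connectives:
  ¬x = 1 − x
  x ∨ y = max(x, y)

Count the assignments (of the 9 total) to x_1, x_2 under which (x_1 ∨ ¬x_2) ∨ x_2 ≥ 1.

x_1 = 0, x_2 = 0 ↦ 1  ≥
x_1 = 0, x_2 = 1/2 ↦ 1/2  <
x_1 = 0, x_2 = 1 ↦ 1  ≥
x_1 = 1/2, x_2 = 0 ↦ 1  ≥
x_1 = 1/2, x_2 = 1/2 ↦ 1/2  <
x_1 = 1/2, x_2 = 1 ↦ 1  ≥
x_1 = 1, x_2 = 0 ↦ 1  ≥
x_1 = 1, x_2 = 1/2 ↦ 1  ≥
x_1 = 1, x_2 = 1 ↦ 1  ≥
So 7 of the 9 assignments meet the threshold.

7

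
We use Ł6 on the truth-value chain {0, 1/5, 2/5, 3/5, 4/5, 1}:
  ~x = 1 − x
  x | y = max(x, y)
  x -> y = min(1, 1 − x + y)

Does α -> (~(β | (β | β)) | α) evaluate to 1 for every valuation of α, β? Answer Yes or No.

At α = 2/5, β = 1/5, for instance:
β | β = 1/5 | 1/5 = 1/5
β | (β | β) = 1/5 | 1/5 = 1/5
~(β | (β | β)) = ~1/5 = 4/5
~(β | (β | β)) | α = 4/5 | 2/5 = 4/5
α -> (~(β | (β | β)) | α) = 2/5 -> 4/5 = 1
and checking the remaining 35 assignments likewise gives ≥ 1 in every case.

Yes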